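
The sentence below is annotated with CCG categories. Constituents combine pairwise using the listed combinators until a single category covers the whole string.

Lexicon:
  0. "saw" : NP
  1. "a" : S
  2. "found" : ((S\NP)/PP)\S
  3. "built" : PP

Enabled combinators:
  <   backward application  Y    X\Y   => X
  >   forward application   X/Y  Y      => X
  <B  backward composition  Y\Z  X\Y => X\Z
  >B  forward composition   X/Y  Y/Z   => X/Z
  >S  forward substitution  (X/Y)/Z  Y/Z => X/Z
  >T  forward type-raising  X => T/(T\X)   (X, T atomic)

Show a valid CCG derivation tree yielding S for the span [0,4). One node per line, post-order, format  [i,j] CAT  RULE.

[0,4] S   >
  [0,1] S/(S\NP)   >T
    [0,1] "saw" : NP
  [1,4] S\NP   >
    [1,3] (S\NP)/PP   <
      [1,2] "a" : S
      [2,3] "found" : ((S\NP)/PP)\S
    [3,4] "built" : PP

[0,1] NP  lex  "saw"
[0,1] S/(S\NP)  >T
[1,2] S  lex  "a"
[2,3] ((S\NP)/PP)\S  lex  "found"
[1,3] (S\NP)/PP  <  k=2
[3,4] PP  lex  "built"
[1,4] S\NP  >  k=3
[0,4] S  >  k=1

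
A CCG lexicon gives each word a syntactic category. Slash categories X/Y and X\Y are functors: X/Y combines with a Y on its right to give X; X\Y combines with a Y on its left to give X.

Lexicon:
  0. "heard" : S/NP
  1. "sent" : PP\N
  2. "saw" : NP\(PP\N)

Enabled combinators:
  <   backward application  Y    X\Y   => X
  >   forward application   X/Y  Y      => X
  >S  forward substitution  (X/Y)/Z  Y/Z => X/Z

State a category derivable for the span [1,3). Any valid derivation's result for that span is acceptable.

NP

[0,3] S   >
  [0,1] "heard" : S/NP
  [1,3] NP   <
    [1,2] "sent" : PP\N
    [2,3] "saw" : NP\(PP\N)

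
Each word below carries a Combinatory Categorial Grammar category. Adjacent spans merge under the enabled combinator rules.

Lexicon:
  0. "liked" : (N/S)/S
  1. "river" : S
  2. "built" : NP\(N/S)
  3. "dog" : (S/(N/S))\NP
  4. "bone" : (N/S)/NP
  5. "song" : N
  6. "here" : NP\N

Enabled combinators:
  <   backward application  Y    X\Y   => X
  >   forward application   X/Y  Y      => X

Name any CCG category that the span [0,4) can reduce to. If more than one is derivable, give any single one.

[0,7] S   >
  [0,4] S/(N/S)   <
    [0,3] NP   <
      [0,2] N/S   >
        [0,1] "liked" : (N/S)/S
        [1,2] "river" : S
      [2,3] "built" : NP\(N/S)
    [3,4] "dog" : (S/(N/S))\NP
  [4,7] N/S   >
    [4,5] "bone" : (N/S)/NP
    [5,7] NP   <
      [5,6] "song" : N
      [6,7] "here" : NP\N

S/(N/S)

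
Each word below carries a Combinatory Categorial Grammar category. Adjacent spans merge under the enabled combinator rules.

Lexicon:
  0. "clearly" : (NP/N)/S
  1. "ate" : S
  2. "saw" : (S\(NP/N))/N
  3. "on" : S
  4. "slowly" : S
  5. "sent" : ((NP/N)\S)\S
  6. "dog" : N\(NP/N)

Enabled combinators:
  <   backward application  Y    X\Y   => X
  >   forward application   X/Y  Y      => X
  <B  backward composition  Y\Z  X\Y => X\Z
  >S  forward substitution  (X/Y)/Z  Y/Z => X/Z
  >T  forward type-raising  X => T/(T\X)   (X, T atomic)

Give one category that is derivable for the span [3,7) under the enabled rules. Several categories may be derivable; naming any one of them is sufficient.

[0,7] S   <
  [0,2] NP/N   >
    [0,1] "clearly" : (NP/N)/S
    [1,2] "ate" : S
  [2,7] S\(NP/N)   >
    [2,3] "saw" : (S\(NP/N))/N
    [3,7] N   <
      [3,6] NP/N   <
        [3,4] "on" : S
        [4,6] (NP/N)\S   <
          [4,5] "slowly" : S
          [5,6] "sent" : ((NP/N)\S)\S
      [6,7] "dog" : N\(NP/N)

N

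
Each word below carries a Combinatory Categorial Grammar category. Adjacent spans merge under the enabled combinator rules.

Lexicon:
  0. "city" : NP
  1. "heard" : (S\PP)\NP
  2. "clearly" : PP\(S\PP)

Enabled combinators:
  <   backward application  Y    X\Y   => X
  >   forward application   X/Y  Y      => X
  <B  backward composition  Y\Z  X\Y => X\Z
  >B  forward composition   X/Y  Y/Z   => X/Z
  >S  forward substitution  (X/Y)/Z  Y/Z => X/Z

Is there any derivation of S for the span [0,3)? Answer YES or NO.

NP (S\PP)\NP PP\(S\PP)
CKY chart[0,3] = {PP}; S ∉ chart

NO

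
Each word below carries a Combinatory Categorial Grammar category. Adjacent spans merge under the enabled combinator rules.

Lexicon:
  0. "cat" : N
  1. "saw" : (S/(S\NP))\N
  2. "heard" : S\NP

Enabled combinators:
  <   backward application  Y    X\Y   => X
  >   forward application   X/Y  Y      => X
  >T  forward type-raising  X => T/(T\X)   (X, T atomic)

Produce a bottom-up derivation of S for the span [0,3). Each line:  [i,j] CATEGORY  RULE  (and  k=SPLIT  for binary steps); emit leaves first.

[0,3] S   >
  [0,2] S/(S\NP)   <
    [0,1] "cat" : N
    [1,2] "saw" : (S/(S\NP))\N
  [2,3] "heard" : S\NP

[0,1] N  lex  "cat"
[1,2] (S/(S\NP))\N  lex  "saw"
[0,2] S/(S\NP)  <  k=1
[2,3] S\NP  lex  "heard"
[0,3] S  >  k=2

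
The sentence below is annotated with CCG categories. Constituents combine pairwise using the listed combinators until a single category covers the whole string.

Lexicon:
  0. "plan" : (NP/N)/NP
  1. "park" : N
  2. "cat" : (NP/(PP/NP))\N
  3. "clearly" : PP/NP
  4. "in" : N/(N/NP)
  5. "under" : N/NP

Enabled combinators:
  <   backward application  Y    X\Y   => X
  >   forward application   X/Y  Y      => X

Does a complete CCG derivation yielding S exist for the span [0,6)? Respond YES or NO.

NO

(NP/N)/NP N (NP/(PP/NP))\N PP/NP N/(N/NP) N/NP
CKY chart[0,6] = {NP}; S ∉ chart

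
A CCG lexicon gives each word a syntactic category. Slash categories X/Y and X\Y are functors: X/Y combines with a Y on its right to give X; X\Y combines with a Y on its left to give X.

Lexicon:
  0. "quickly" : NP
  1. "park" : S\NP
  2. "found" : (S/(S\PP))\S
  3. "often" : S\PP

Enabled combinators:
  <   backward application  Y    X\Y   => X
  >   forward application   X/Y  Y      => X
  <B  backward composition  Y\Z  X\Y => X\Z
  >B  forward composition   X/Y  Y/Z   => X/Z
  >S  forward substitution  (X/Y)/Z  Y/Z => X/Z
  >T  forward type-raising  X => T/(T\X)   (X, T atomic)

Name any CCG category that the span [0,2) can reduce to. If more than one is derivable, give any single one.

[0,4] S   >
  [0,3] S/(S\PP)   <
    [0,2] S   >
      [0,1] S/(S\NP)   >T
        [0,1] "quickly" : NP
      [1,2] "park" : S\NP
    [2,3] "found" : (S/(S\PP))\S
  [3,4] "often" : S\PP

S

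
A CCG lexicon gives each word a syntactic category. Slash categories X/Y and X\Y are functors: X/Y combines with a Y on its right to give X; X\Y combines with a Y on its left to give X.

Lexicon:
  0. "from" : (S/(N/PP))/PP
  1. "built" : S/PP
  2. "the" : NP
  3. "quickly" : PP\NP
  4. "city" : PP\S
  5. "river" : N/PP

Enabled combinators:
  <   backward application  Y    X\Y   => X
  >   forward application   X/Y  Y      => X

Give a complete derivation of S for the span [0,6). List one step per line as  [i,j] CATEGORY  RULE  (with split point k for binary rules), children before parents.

[0,1] (S/(N/PP))/PP  lex  "from"
[1,2] S/PP  lex  "built"
[2,3] NP  lex  "the"
[3,4] PP\NP  lex  "quickly"
[2,4] PP  <  k=3
[1,4] S  >  k=2
[4,5] PP\S  lex  "city"
[1,5] PP  <  k=4
[0,5] S/(N/PP)  >  k=1
[5,6] N/PP  lex  "river"
[0,6] S  >  k=5

[0,6] S   >
  [0,5] S/(N/PP)   >
    [0,1] "from" : (S/(N/PP))/PP
    [1,5] PP   <
      [1,4] S   >
        [1,2] "built" : S/PP
        [2,4] PP   <
          [2,3] "the" : NP
          [3,4] "quickly" : PP\NP
      [4,5] "city" : PP\S
  [5,6] "river" : N/PP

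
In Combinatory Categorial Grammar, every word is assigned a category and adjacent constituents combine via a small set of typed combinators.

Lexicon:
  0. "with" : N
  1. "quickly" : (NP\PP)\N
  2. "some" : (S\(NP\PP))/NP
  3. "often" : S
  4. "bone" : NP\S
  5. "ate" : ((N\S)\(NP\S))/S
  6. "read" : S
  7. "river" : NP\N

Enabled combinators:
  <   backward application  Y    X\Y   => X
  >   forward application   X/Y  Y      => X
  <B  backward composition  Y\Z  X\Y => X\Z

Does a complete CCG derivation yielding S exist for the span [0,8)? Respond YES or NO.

YES

[0,8] S   <
  [0,2] NP\PP   <
    [0,1] "with" : N
    [1,2] "quickly" : (NP\PP)\N
  [2,8] S\(NP\PP)   >
    [2,3] "some" : (S\(NP\PP))/NP
    [3,8] NP   <
      [3,7] N   <
        [3,4] "often" : S
        [4,7] N\S   <
          [4,5] "bone" : NP\S
          [5,7] (N\S)\(NP\S)   >
            [5,6] "ate" : ((N\S)\(NP\S))/S
            [6,7] "read" : S
      [7,8] "river" : NP\N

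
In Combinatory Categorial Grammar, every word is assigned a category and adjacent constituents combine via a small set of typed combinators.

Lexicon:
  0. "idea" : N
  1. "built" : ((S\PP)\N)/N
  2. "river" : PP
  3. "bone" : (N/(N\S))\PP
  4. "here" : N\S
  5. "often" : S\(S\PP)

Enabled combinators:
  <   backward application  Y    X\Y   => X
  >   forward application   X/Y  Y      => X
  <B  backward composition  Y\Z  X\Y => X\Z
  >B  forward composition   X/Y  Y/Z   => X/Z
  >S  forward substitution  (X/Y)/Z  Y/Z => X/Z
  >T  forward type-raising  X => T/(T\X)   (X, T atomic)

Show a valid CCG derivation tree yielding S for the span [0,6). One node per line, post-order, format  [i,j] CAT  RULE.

[0,6] S   <
  [0,5] S\PP   <
    [0,1] "idea" : N
    [1,5] (S\PP)\N   >
      [1,2] "built" : ((S\PP)\N)/N
      [2,5] N   >
        [2,4] N/(N\S)   <
          [2,3] "river" : PP
          [3,4] "bone" : (N/(N\S))\PP
        [4,5] "here" : N\S
  [5,6] "often" : S\(S\PP)

[0,1] N  lex  "idea"
[1,2] ((S\PP)\N)/N  lex  "built"
[2,3] PP  lex  "river"
[3,4] (N/(N\S))\PP  lex  "bone"
[2,4] N/(N\S)  <  k=3
[4,5] N\S  lex  "here"
[2,5] N  >  k=4
[1,5] (S\PP)\N  >  k=2
[0,5] S\PP  <  k=1
[5,6] S\(S\PP)  lex  "often"
[0,6] S  <  k=5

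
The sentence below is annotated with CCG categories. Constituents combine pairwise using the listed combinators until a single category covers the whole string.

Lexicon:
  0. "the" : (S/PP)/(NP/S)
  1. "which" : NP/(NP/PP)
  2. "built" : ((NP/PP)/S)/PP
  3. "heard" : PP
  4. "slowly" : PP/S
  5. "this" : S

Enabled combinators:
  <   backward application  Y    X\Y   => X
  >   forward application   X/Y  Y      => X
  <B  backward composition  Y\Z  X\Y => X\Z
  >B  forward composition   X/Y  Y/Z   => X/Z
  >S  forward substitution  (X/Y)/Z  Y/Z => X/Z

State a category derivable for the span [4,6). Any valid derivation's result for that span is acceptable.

[0,6] S   >
  [0,4] S/PP   >
    [0,1] "the" : (S/PP)/(NP/S)
    [1,4] NP/S   >B
      [1,2] "which" : NP/(NP/PP)
      [2,4] (NP/PP)/S   >
        [2,3] "built" : ((NP/PP)/S)/PP
        [3,4] "heard" : PP
  [4,6] PP   >
    [4,5] "slowly" : PP/S
    [5,6] "this" : S

PP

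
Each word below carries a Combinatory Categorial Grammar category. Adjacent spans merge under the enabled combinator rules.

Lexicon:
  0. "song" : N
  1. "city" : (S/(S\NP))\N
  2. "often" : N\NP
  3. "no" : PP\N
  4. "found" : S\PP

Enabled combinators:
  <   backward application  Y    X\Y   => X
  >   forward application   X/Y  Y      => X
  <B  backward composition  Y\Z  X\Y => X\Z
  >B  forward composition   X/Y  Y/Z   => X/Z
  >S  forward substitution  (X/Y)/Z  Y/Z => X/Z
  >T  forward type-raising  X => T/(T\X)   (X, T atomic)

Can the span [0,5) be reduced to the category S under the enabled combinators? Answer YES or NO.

YES

[0,5] S   >
  [0,2] S/(S\NP)   <
    [0,1] "song" : N
    [1,2] "city" : (S/(S\NP))\N
  [2,5] S\NP   <B
    [2,3] "often" : N\NP
    [3,5] S\N   <B
      [3,4] "no" : PP\N
      [4,5] "found" : S\PP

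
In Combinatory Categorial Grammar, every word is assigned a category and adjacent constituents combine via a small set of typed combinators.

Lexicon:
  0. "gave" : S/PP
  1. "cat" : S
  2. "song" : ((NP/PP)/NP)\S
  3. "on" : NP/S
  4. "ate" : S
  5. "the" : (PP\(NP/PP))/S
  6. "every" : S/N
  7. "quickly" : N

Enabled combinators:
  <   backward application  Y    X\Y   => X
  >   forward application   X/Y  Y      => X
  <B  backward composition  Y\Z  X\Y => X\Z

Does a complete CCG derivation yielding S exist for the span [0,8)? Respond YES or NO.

[0,8] S   >
  [0,1] "gave" : S/PP
  [1,8] PP   <
    [1,5] NP/PP   >
      [1,3] (NP/PP)/NP   <
        [1,2] "cat" : S
        [2,3] "song" : ((NP/PP)/NP)\S
      [3,5] NP   >
        [3,4] "on" : NP/S
        [4,5] "ate" : S
    [5,8] PP\(NP/PP)   >
      [5,6] "the" : (PP\(NP/PP))/S
      [6,8] S   >
        [6,7] "every" : S/N
        [7,8] "quickly" : N

YES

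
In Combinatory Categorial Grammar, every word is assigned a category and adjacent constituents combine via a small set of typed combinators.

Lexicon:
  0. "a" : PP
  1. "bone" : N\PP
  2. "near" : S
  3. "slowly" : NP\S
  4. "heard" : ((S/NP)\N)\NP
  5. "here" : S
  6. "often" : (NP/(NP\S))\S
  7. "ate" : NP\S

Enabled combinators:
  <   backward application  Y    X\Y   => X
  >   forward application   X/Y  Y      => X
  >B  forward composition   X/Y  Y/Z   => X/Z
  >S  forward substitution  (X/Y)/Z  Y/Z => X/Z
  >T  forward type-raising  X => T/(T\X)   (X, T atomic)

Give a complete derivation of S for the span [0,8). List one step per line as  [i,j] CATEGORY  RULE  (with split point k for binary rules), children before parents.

[0,8] S   >
  [0,5] S/NP   <
    [0,2] N   >
      [0,1] N/(N\PP)   >T
        [0,1] "a" : PP
      [1,2] "bone" : N\PP
    [2,5] (S/NP)\N   <
      [2,4] NP   <
        [2,3] "near" : S
        [3,4] "slowly" : NP\S
      [4,5] "heard" : ((S/NP)\N)\NP
  [5,8] NP   >
    [5,7] NP/(NP\S)   <
      [5,6] "here" : S
      [6,7] "often" : (NP/(NP\S))\S
    [7,8] "ate" : NP\S

[0,1] PP  lex  "a"
[0,1] N/(N\PP)  >T
[1,2] N\PP  lex  "bone"
[0,2] N  >  k=1
[2,3] S  lex  "near"
[3,4] NP\S  lex  "slowly"
[2,4] NP  <  k=3
[4,5] ((S/NP)\N)\NP  lex  "heard"
[2,5] (S/NP)\N  <  k=4
[0,5] S/NP  <  k=2
[5,6] S  lex  "here"
[6,7] (NP/(NP\S))\S  lex  "often"
[5,7] NP/(NP\S)  <  k=6
[7,8] NP\S  lex  "ate"
[5,8] NP  >  k=7
[0,8] S  >  k=5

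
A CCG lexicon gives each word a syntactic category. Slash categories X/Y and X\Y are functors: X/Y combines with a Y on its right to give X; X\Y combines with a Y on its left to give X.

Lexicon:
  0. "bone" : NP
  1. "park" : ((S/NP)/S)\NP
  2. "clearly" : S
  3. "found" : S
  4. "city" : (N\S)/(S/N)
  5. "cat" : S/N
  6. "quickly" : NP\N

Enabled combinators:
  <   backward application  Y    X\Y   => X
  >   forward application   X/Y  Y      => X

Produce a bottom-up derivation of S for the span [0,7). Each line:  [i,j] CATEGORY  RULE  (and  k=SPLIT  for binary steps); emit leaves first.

[0,1] NP  lex  "bone"
[1,2] ((S/NP)/S)\NP  lex  "park"
[0,2] (S/NP)/S  <  k=1
[2,3] S  lex  "clearly"
[0,3] S/NP  >  k=2
[3,4] S  lex  "found"
[4,5] (N\S)/(S/N)  lex  "city"
[5,6] S/N  lex  "cat"
[4,6] N\S  >  k=5
[3,6] N  <  k=4
[6,7] NP\N  lex  "quickly"
[3,7] NP  <  k=6
[0,7] S  >  k=3

[0,7] S   >
  [0,3] S/NP   >
    [0,2] (S/NP)/S   <
      [0,1] "bone" : NP
      [1,2] "park" : ((S/NP)/S)\NP
    [2,3] "clearly" : S
  [3,7] NP   <
    [3,6] N   <
      [3,4] "found" : S
      [4,6] N\S   >
        [4,5] "city" : (N\S)/(S/N)
        [5,6] "cat" : S/N
    [6,7] "quickly" : NP\N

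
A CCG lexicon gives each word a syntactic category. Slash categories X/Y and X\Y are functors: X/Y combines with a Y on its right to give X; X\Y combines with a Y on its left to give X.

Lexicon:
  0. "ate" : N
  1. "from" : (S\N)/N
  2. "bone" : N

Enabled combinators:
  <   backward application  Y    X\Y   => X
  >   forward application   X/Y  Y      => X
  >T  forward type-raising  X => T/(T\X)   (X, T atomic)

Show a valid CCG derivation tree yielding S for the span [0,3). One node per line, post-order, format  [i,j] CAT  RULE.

[0,3] S   >
  [0,1] S/(S\N)   >T
    [0,1] "ate" : N
  [1,3] S\N   >
    [1,2] "from" : (S\N)/N
    [2,3] "bone" : N

[0,1] N  lex  "ate"
[0,1] S/(S\N)  >T
[1,2] (S\N)/N  lex  "from"
[2,3] N  lex  "bone"
[1,3] S\N  >  k=2
[0,3] S  >  k=1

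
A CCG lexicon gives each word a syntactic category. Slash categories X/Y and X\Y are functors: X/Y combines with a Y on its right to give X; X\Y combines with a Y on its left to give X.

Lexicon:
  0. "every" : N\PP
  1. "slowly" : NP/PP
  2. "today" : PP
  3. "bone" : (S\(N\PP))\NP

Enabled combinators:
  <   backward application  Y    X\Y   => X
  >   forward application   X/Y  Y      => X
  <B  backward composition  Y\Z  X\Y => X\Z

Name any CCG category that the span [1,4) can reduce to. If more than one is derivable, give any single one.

S\(N\PP)

[0,4] S   <
  [0,1] "every" : N\PP
  [1,4] S\(N\PP)   <
    [1,3] NP   >
      [1,2] "slowly" : NP/PP
      [2,3] "today" : PP
    [3,4] "bone" : (S\(N\PP))\NP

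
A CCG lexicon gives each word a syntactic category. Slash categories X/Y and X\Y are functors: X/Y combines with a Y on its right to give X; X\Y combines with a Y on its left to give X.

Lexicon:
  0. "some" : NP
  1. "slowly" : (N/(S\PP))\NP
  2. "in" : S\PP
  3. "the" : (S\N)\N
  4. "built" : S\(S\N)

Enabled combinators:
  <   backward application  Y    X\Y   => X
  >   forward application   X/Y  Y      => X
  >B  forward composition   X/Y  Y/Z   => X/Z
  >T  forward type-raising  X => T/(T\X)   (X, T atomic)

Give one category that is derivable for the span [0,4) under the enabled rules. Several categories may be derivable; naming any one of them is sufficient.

S\N

[0,5] S   <
  [0,4] S\N   <
    [0,3] N   >
      [0,2] N/(S\PP)   <
        [0,1] "some" : NP
        [1,2] "slowly" : (N/(S\PP))\NP
      [2,3] "in" : S\PP
    [3,4] "the" : (S\N)\N
  [4,5] "built" : S\(S\N)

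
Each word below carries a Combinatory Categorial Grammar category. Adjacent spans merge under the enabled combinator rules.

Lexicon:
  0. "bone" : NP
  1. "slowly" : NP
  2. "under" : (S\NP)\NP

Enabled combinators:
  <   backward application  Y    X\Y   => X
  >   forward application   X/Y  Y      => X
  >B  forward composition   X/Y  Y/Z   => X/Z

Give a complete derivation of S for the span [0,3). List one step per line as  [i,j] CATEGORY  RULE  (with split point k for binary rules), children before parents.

[0,3] S   <
  [0,1] "bone" : NP
  [1,3] S\NP   <
    [1,2] "slowly" : NP
    [2,3] "under" : (S\NP)\NP

[0,1] NP  lex  "bone"
[1,2] NP  lex  "slowly"
[2,3] (S\NP)\NP  lex  "under"
[1,3] S\NP  <  k=2
[0,3] S  <  k=1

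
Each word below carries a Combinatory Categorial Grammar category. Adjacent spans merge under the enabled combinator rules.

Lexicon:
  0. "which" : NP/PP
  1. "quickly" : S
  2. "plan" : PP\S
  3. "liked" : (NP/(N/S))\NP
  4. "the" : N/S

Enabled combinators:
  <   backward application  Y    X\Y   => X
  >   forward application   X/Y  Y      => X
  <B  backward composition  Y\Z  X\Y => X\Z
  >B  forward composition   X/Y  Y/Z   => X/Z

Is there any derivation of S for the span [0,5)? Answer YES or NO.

NO

NP/PP S PP\S (NP/(N/S))\NP N/S
CKY chart[0,5] = {NP}; S ∉ chart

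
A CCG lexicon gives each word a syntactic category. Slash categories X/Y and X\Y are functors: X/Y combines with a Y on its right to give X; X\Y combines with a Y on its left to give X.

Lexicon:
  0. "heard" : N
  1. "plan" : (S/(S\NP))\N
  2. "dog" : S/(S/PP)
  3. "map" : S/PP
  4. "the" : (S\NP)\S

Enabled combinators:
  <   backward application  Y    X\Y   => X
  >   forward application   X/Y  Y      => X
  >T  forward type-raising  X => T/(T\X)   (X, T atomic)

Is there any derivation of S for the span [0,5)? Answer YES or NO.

YES

[0,5] S   >
  [0,2] S/(S\NP)   <
    [0,1] "heard" : N
    [1,2] "plan" : (S/(S\NP))\N
  [2,5] S\NP   <
    [2,4] S   >
      [2,3] "dog" : S/(S/PP)
      [3,4] "map" : S/PP
    [4,5] "the" : (S\NP)\S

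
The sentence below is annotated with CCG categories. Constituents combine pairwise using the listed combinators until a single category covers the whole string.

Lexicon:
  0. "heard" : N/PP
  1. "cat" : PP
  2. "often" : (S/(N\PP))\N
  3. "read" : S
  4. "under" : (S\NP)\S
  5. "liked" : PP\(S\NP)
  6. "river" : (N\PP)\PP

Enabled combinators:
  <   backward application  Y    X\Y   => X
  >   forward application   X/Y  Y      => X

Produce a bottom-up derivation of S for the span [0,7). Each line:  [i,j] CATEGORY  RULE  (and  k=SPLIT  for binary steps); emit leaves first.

[0,7] S   >
  [0,3] S/(N\PP)   <
    [0,2] N   >
      [0,1] "heard" : N/PP
      [1,2] "cat" : PP
    [2,3] "often" : (S/(N\PP))\N
  [3,7] N\PP   <
    [3,6] PP   <
      [3,5] S\NP   <
        [3,4] "read" : S
        [4,5] "under" : (S\NP)\S
      [5,6] "liked" : PP\(S\NP)
    [6,7] "river" : (N\PP)\PP

[0,1] N/PP  lex  "heard"
[1,2] PP  lex  "cat"
[0,2] N  >  k=1
[2,3] (S/(N\PP))\N  lex  "often"
[0,3] S/(N\PP)  <  k=2
[3,4] S  lex  "read"
[4,5] (S\NP)\S  lex  "under"
[3,5] S\NP  <  k=4
[5,6] PP\(S\NP)  lex  "liked"
[3,6] PP  <  k=5
[6,7] (N\PP)\PP  lex  "river"
[3,7] N\PP  <  k=6
[0,7] S  >  k=3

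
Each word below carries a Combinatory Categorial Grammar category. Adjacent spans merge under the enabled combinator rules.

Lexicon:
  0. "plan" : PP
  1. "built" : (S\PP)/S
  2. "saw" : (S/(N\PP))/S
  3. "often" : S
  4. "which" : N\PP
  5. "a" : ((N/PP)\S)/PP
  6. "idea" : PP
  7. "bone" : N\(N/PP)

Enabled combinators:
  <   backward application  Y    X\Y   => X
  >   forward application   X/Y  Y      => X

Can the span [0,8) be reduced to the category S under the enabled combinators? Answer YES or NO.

NO

PP (S\PP)/S (S/(N\PP))/S S N\PP ((N/PP)\S)/PP PP N\(N/PP)
CKY chart[0,8] = {N}; S ∉ chart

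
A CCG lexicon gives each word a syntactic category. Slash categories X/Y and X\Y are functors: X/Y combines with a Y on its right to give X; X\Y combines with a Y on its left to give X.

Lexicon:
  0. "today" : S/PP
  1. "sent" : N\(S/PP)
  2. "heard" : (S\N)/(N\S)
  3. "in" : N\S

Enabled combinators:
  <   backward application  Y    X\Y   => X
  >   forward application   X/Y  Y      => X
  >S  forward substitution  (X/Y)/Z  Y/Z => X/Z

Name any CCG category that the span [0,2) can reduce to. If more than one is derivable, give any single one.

N

[0,4] S   <
  [0,2] N   <
    [0,1] "today" : S/PP
    [1,2] "sent" : N\(S/PP)
  [2,4] S\N   >
    [2,3] "heard" : (S\N)/(N\S)
    [3,4] "in" : N\S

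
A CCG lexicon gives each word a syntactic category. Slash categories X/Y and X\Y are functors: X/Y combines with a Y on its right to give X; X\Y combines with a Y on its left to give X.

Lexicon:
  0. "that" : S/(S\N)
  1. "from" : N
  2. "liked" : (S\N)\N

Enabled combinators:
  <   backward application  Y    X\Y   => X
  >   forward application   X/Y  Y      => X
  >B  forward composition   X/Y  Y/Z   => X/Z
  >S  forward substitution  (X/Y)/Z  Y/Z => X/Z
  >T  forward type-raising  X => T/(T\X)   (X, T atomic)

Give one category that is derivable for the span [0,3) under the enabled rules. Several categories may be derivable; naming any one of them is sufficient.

[0,3] S   >
  [0,1] "that" : S/(S\N)
  [1,3] S\N   <
    [1,2] "from" : N
    [2,3] "liked" : (S\N)\N

S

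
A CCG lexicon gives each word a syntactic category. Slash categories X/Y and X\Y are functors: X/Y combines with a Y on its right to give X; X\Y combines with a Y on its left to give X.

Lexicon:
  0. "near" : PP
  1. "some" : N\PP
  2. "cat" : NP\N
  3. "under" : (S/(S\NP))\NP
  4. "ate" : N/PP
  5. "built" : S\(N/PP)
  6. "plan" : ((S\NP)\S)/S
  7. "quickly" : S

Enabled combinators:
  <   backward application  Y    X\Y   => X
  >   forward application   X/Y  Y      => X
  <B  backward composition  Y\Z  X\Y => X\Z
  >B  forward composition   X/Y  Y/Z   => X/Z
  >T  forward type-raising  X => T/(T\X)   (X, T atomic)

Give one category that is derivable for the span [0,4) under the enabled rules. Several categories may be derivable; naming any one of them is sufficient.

[0,8] S   >
  [0,4] S/(S\NP)   <
    [0,3] NP   >
      [0,1] NP/(NP\PP)   >T
        [0,1] "near" : PP
      [1,3] NP\PP   <B
        [1,2] "some" : N\PP
        [2,3] "cat" : NP\N
    [3,4] "under" : (S/(S\NP))\NP
  [4,8] S\NP   <
    [4,6] S   <
      [4,5] "ate" : N/PP
      [5,6] "built" : S\(N/PP)
    [6,8] (S\NP)\S   >
      [6,7] "plan" : ((S\NP)\S)/S
      [7,8] "quickly" : S

S/(S\NP)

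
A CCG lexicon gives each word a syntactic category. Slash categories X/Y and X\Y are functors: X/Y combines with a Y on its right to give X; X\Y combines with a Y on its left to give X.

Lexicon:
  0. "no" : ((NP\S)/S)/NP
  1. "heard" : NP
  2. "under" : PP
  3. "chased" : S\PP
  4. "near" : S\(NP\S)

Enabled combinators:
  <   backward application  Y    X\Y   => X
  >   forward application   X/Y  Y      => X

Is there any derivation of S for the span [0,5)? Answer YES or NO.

YES

[0,5] S   <
  [0,4] NP\S   >
    [0,2] (NP\S)/S   >
      [0,1] "no" : ((NP\S)/S)/NP
      [1,2] "heard" : NP
    [2,4] S   <
      [2,3] "under" : PP
      [3,4] "chased" : S\PP
  [4,5] "near" : S\(NP\S)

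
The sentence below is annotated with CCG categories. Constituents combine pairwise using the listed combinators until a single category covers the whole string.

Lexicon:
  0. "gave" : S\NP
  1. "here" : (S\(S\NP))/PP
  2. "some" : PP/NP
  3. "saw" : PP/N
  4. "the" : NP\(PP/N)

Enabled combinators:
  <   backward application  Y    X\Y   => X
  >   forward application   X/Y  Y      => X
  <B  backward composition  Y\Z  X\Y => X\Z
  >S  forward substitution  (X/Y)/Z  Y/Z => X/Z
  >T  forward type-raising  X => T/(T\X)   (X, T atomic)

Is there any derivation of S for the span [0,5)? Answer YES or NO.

[0,5] S   <
  [0,1] "gave" : S\NP
  [1,5] S\(S\NP)   >
    [1,2] "here" : (S\(S\NP))/PP
    [2,5] PP   >
      [2,3] "some" : PP/NP
      [3,5] NP   <
        [3,4] "saw" : PP/N
        [4,5] "the" : NP\(PP/N)

YES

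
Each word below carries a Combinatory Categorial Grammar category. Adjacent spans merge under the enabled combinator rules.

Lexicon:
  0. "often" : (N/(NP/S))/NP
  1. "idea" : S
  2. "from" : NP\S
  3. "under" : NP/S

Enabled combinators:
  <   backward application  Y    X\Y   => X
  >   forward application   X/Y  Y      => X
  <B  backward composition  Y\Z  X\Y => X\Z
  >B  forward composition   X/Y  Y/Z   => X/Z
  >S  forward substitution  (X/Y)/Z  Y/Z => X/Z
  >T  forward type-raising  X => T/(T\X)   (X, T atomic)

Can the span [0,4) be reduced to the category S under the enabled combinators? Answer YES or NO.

NO

(N/(NP/S))/NP S NP\S NP/S
CKY chart[0,4] = {N, N/(N\N), NP/(NP\N), PP/(PP\N), S/(S\N)}; S ∉ chart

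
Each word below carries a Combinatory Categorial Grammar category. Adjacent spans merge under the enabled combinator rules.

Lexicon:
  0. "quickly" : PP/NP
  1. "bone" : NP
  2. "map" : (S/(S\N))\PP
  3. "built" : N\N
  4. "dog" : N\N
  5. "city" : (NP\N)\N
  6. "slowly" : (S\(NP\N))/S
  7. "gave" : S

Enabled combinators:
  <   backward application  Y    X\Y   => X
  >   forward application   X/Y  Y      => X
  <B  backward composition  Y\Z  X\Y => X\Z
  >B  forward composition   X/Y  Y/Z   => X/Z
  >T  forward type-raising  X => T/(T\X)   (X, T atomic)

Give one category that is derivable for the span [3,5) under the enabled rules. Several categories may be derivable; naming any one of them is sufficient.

[0,8] S   >
  [0,3] S/(S\N)   <
    [0,2] PP   >
      [0,1] "quickly" : PP/NP
      [1,2] "bone" : NP
    [2,3] "map" : (S/(S\N))\PP
  [3,8] S\N   <B
    [3,5] N\N   <B
      [3,4] "built" : N\N
      [4,5] "dog" : N\N
    [5,8] S\N   <B
      [5,6] "city" : (NP\N)\N
      [6,8] S\(NP\N)   >
        [6,7] "slowly" : (S\(NP\N))/S
        [7,8] "gave" : S

N\N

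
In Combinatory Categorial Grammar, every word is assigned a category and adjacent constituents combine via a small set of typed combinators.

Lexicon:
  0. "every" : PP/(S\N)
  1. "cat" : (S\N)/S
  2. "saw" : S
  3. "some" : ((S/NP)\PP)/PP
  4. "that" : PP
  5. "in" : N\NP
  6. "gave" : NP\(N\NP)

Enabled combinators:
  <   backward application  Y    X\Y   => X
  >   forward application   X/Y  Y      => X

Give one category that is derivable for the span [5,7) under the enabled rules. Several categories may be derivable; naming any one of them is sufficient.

[0,7] S   >
  [0,5] S/NP   <
    [0,3] PP   >
      [0,1] "every" : PP/(S\N)
      [1,3] S\N   >
        [1,2] "cat" : (S\N)/S
        [2,3] "saw" : S
    [3,5] (S/NP)\PP   >
      [3,4] "some" : ((S/NP)\PP)/PP
      [4,5] "that" : PP
  [5,7] NP   <
    [5,6] "in" : N\NP
    [6,7] "gave" : NP\(N\NP)

NP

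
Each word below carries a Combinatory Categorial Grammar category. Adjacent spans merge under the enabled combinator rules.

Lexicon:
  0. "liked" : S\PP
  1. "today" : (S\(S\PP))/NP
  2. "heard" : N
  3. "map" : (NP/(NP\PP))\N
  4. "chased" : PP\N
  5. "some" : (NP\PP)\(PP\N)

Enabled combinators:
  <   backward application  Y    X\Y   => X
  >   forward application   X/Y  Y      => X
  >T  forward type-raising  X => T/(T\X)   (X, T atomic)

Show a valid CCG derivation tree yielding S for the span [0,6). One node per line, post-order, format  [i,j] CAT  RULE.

[0,6] S   <
  [0,1] "liked" : S\PP
  [1,6] S\(S\PP)   >
    [1,2] "today" : (S\(S\PP))/NP
    [2,6] NP   >
      [2,4] NP/(NP\PP)   <
        [2,3] "heard" : N
        [3,4] "map" : (NP/(NP\PP))\N
      [4,6] NP\PP   <
        [4,5] "chased" : PP\N
        [5,6] "some" : (NP\PP)\(PP\N)

[0,1] S\PP  lex  "liked"
[1,2] (S\(S\PP))/NP  lex  "today"
[2,3] N  lex  "heard"
[3,4] (NP/(NP\PP))\N  lex  "map"
[2,4] NP/(NP\PP)  <  k=3
[4,5] PP\N  lex  "chased"
[5,6] (NP\PP)\(PP\N)  lex  "some"
[4,6] NP\PP  <  k=5
[2,6] NP  >  k=4
[1,6] S\(S\PP)  >  k=2
[0,6] S  <  k=1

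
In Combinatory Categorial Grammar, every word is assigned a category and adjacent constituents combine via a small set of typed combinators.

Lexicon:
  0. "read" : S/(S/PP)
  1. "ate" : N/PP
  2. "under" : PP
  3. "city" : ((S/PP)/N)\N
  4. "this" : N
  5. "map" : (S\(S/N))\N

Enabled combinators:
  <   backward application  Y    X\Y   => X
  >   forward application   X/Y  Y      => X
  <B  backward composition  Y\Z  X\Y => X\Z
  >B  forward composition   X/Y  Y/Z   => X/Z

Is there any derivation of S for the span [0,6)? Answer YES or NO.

[0,6] S   <
  [0,4] S/N   >B
    [0,1] "read" : S/(S/PP)
    [1,4] (S/PP)/N   <
      [1,3] N   >
        [1,2] "ate" : N/PP
        [2,3] "under" : PP
      [3,4] "city" : ((S/PP)/N)\N
  [4,6] S\(S/N)   <
    [4,5] "this" : N
    [5,6] "map" : (S\(S/N))\N

YES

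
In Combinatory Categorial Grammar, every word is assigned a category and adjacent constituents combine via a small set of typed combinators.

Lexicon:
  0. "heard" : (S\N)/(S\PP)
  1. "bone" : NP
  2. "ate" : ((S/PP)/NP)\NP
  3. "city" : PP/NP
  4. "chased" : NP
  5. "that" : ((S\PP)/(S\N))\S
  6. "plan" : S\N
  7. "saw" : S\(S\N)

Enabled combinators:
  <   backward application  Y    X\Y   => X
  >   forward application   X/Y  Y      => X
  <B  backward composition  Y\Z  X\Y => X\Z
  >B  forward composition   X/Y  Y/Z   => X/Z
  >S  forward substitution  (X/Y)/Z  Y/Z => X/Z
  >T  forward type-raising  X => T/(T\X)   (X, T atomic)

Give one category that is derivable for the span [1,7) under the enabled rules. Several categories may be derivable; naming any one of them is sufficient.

S\PP

[0,8] S   <
  [0,7] S\N   >
    [0,1] "heard" : (S\N)/(S\PP)
    [1,7] S\PP   >
      [1,6] (S\PP)/(S\N)   <
        [1,5] S   >
          [1,4] S/NP   >S
            [1,3] (S/PP)/NP   <
              [1,2] "bone" : NP
              [2,3] "ate" : ((S/PP)/NP)\NP
            [3,4] "city" : PP/NP
          [4,5] "chased" : NP
        [5,6] "that" : ((S\PP)/(S\N))\S
      [6,7] "plan" : S\N
  [7,8] "saw" : S\(S\N)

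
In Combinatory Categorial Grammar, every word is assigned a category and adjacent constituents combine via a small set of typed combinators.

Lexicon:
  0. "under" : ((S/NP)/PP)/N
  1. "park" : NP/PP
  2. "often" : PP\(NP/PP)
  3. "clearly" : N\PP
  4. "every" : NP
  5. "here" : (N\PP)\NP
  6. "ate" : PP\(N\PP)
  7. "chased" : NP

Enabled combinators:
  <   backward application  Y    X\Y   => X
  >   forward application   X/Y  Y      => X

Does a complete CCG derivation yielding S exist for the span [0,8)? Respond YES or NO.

YES

[0,8] S   >
  [0,7] S/NP   >
    [0,4] (S/NP)/PP   >
      [0,1] "under" : ((S/NP)/PP)/N
      [1,4] N   <
        [1,3] PP   <
          [1,2] "park" : NP/PP
          [2,3] "often" : PP\(NP/PP)
        [3,4] "clearly" : N\PP
    [4,7] PP   <
      [4,6] N\PP   <
        [4,5] "every" : NP
        [5,6] "here" : (N\PP)\NP
      [6,7] "ate" : PP\(N\PP)
  [7,8] "chased" : NP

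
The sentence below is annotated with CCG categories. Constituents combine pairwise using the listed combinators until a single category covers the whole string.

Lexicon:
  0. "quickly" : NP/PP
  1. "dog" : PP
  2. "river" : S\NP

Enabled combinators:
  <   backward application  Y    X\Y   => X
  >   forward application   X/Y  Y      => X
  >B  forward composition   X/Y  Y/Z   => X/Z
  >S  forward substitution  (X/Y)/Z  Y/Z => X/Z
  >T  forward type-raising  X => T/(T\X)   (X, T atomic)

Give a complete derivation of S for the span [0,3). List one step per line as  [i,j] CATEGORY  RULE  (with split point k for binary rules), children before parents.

[0,3] S   <
  [0,2] NP   >
    [0,1] "quickly" : NP/PP
    [1,2] "dog" : PP
  [2,3] "river" : S\NP

[0,1] NP/PP  lex  "quickly"
[1,2] PP  lex  "dog"
[0,2] NP  >  k=1
[2,3] S\NP  lex  "river"
[0,3] S  <  k=2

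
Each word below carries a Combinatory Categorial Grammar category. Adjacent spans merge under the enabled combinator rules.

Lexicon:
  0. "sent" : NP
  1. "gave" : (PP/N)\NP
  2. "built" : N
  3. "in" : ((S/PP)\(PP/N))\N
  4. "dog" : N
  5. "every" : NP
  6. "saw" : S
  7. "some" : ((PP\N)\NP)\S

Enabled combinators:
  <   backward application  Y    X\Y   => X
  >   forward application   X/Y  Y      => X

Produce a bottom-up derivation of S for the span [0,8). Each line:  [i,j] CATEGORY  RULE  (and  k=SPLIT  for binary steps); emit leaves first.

[0,8] S   >
  [0,4] S/PP   <
    [0,2] PP/N   <
      [0,1] "sent" : NP
      [1,2] "gave" : (PP/N)\NP
    [2,4] (S/PP)\(PP/N)   <
      [2,3] "built" : N
      [3,4] "in" : ((S/PP)\(PP/N))\N
  [4,8] PP   <
    [4,5] "dog" : N
    [5,8] PP\N   <
      [5,6] "every" : NP
      [6,8] (PP\N)\NP   <
        [6,7] "saw" : S
        [7,8] "some" : ((PP\N)\NP)\S

[0,1] NP  lex  "sent"
[1,2] (PP/N)\NP  lex  "gave"
[0,2] PP/N  <  k=1
[2,3] N  lex  "built"
[3,4] ((S/PP)\(PP/N))\N  lex  "in"
[2,4] (S/PP)\(PP/N)  <  k=3
[0,4] S/PP  <  k=2
[4,5] N  lex  "dog"
[5,6] NP  lex  "every"
[6,7] S  lex  "saw"
[7,8] ((PP\N)\NP)\S  lex  "some"
[6,8] (PP\N)\NP  <  k=7
[5,8] PP\N  <  k=6
[4,8] PP  <  k=5
[0,8] S  >  k=4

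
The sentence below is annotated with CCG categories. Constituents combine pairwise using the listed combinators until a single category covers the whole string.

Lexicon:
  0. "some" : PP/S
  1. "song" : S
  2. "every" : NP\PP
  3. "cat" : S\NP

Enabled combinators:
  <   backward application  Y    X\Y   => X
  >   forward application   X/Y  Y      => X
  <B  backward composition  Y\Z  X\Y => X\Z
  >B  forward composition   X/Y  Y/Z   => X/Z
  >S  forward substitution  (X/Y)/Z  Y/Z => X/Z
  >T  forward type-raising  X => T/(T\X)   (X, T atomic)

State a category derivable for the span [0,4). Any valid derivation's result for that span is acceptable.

[0,4] S   <
  [0,2] PP   >
    [0,1] "some" : PP/S
    [1,2] "song" : S
  [2,4] S\PP   <B
    [2,3] "every" : NP\PP
    [3,4] "cat" : S\NP

S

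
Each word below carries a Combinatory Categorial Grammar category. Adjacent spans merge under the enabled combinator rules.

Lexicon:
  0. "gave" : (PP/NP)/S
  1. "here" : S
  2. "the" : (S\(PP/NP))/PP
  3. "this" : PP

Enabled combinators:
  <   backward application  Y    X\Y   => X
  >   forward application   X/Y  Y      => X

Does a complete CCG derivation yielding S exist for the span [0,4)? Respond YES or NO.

[0,4] S   <
  [0,2] PP/NP   >
    [0,1] "gave" : (PP/NP)/S
    [1,2] "here" : S
  [2,4] S\(PP/NP)   >
    [2,3] "the" : (S\(PP/NP))/PP
    [3,4] "this" : PP

YES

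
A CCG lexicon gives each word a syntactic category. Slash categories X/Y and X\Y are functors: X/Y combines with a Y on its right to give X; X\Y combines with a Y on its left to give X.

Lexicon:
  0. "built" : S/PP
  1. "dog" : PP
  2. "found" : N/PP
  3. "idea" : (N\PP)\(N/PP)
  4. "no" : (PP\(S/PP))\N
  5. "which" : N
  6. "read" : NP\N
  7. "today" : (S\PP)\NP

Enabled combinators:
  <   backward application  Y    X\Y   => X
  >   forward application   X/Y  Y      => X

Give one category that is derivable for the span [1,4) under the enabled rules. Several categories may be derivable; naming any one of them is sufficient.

[0,8] S   <
  [0,5] PP   <
    [0,1] "built" : S/PP
    [1,5] PP\(S/PP)   <
      [1,4] N   <
        [1,2] "dog" : PP
        [2,4] N\PP   <
          [2,3] "found" : N/PP
          [3,4] "idea" : (N\PP)\(N/PP)
      [4,5] "no" : (PP\(S/PP))\N
  [5,8] S\PP   <
    [5,7] NP   <
      [5,6] "which" : N
      [6,7] "read" : NP\N
    [7,8] "today" : (S\PP)\NP

N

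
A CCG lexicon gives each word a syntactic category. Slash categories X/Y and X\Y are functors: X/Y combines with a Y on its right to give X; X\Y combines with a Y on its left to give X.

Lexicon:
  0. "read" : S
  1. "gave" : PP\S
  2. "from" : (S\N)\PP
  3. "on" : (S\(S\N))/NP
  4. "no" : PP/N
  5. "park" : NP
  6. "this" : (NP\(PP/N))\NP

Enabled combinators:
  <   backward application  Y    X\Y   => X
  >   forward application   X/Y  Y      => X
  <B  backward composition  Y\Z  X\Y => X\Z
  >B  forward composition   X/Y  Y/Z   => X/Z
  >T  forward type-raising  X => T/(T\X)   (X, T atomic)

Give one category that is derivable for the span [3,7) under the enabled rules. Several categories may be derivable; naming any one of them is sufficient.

[0,7] S   <
  [0,3] S\N   <
    [0,2] PP   <
      [0,1] "read" : S
      [1,2] "gave" : PP\S
    [2,3] "from" : (S\N)\PP
  [3,7] S\(S\N)   >
    [3,4] "on" : (S\(S\N))/NP
    [4,7] NP   <
      [4,5] "no" : PP/N
      [5,7] NP\(PP/N)   <
        [5,6] "park" : NP
        [6,7] "this" : (NP\(PP/N))\NP

S\(S\N)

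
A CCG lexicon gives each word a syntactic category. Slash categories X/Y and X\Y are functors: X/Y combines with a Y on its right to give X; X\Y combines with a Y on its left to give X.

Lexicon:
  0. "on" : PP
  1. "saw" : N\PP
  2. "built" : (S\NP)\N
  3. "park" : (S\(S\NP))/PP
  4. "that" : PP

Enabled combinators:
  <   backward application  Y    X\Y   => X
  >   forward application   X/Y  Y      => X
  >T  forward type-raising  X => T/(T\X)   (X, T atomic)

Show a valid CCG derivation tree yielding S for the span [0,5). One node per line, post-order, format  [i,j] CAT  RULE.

[0,5] S   <
  [0,3] S\NP   <
    [0,2] N   <
      [0,1] "on" : PP
      [1,2] "saw" : N\PP
    [2,3] "built" : (S\NP)\N
  [3,5] S\(S\NP)   >
    [3,4] "park" : (S\(S\NP))/PP
    [4,5] "that" : PP

[0,1] PP  lex  "on"
[1,2] N\PP  lex  "saw"
[0,2] N  <  k=1
[2,3] (S\NP)\N  lex  "built"
[0,3] S\NP  <  k=2
[3,4] (S\(S\NP))/PP  lex  "park"
[4,5] PP  lex  "that"
[3,5] S\(S\NP)  >  k=4
[0,5] S  <  k=3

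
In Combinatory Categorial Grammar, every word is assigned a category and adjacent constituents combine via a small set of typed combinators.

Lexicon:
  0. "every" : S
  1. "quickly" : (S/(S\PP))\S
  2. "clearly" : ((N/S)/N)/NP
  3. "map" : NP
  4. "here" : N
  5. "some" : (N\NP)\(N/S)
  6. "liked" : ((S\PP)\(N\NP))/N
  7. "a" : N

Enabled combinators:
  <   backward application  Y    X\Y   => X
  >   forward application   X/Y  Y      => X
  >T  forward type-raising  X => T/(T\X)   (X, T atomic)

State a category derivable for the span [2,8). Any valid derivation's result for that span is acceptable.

[0,8] S   >
  [0,2] S/(S\PP)   <
    [0,1] "every" : S
    [1,2] "quickly" : (S/(S\PP))\S
  [2,8] S\PP   <
    [2,6] N\NP   <
      [2,5] N/S   >
        [2,4] (N/S)/N   >
          [2,3] "clearly" : ((N/S)/N)/NP
          [3,4] "map" : NP
        [4,5] "here" : N
      [5,6] "some" : (N\NP)\(N/S)
    [6,8] (S\PP)\(N\NP)   >
      [6,7] "liked" : ((S\PP)\(N\NP))/N
      [7,8] "a" : N

S\PP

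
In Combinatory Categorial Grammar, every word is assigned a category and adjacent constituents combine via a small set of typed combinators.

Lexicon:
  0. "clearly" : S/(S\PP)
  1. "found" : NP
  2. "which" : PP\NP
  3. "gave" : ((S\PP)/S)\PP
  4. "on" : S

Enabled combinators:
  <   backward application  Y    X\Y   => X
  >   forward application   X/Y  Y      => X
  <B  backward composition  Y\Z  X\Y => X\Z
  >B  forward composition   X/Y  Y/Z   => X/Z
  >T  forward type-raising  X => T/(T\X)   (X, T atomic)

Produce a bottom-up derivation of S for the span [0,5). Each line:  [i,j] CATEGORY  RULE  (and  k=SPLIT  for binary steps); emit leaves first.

[0,1] S/(S\PP)  lex  "clearly"
[1,2] NP  lex  "found"
[2,3] PP\NP  lex  "which"
[1,3] PP  <  k=2
[3,4] ((S\PP)/S)\PP  lex  "gave"
[1,4] (S\PP)/S  <  k=3
[4,5] S  lex  "on"
[1,5] S\PP  >  k=4
[0,5] S  >  k=1

[0,5] S   >
  [0,1] "clearly" : S/(S\PP)
  [1,5] S\PP   >
    [1,4] (S\PP)/S   <
      [1,3] PP   <
        [1,2] "found" : NP
        [2,3] "which" : PP\NP
      [3,4] "gave" : ((S\PP)/S)\PP
    [4,5] "on" : S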